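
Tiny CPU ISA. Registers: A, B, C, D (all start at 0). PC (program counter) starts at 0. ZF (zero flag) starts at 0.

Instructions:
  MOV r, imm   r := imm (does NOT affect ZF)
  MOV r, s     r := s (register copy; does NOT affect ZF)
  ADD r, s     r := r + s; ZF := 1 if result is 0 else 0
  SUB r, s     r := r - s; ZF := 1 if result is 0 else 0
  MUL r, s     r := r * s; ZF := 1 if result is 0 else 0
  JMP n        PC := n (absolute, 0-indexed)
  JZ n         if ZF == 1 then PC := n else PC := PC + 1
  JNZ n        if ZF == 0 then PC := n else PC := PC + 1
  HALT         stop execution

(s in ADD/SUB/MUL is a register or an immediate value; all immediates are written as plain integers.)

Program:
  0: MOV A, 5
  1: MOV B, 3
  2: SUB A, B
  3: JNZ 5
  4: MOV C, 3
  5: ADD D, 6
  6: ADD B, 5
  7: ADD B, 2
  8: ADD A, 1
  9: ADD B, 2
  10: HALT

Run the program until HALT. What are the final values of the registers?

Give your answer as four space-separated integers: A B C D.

Answer: 3 12 0 6

Derivation:
Step 1: PC=0 exec 'MOV A, 5'. After: A=5 B=0 C=0 D=0 ZF=0 PC=1
Step 2: PC=1 exec 'MOV B, 3'. After: A=5 B=3 C=0 D=0 ZF=0 PC=2
Step 3: PC=2 exec 'SUB A, B'. After: A=2 B=3 C=0 D=0 ZF=0 PC=3
Step 4: PC=3 exec 'JNZ 5'. After: A=2 B=3 C=0 D=0 ZF=0 PC=5
Step 5: PC=5 exec 'ADD D, 6'. After: A=2 B=3 C=0 D=6 ZF=0 PC=6
Step 6: PC=6 exec 'ADD B, 5'. After: A=2 B=8 C=0 D=6 ZF=0 PC=7
Step 7: PC=7 exec 'ADD B, 2'. After: A=2 B=10 C=0 D=6 ZF=0 PC=8
Step 8: PC=8 exec 'ADD A, 1'. After: A=3 B=10 C=0 D=6 ZF=0 PC=9
Step 9: PC=9 exec 'ADD B, 2'. After: A=3 B=12 C=0 D=6 ZF=0 PC=10
Step 10: PC=10 exec 'HALT'. After: A=3 B=12 C=0 D=6 ZF=0 PC=10 HALTED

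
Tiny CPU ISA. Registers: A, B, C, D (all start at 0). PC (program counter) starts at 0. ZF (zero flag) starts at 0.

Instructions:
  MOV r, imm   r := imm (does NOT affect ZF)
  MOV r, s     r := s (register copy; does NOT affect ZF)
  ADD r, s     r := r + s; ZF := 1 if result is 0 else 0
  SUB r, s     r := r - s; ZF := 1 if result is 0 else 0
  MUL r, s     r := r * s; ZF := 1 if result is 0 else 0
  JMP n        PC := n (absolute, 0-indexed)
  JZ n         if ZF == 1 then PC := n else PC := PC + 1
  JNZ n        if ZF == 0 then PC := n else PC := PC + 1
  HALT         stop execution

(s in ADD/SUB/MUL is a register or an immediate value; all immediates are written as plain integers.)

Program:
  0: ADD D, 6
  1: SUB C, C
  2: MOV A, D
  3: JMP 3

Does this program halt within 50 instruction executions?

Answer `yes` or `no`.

Answer: no

Derivation:
Step 1: PC=0 exec 'ADD D, 6'. After: A=0 B=0 C=0 D=6 ZF=0 PC=1
Step 2: PC=1 exec 'SUB C, C'. After: A=0 B=0 C=0 D=6 ZF=1 PC=2
Step 3: PC=2 exec 'MOV A, D'. After: A=6 B=0 C=0 D=6 ZF=1 PC=3
Step 4: PC=3 exec 'JMP 3'. After: A=6 B=0 C=0 D=6 ZF=1 PC=3
State after step 4 equals state after step 3: the program is in a cycle of length 1 and will never halt.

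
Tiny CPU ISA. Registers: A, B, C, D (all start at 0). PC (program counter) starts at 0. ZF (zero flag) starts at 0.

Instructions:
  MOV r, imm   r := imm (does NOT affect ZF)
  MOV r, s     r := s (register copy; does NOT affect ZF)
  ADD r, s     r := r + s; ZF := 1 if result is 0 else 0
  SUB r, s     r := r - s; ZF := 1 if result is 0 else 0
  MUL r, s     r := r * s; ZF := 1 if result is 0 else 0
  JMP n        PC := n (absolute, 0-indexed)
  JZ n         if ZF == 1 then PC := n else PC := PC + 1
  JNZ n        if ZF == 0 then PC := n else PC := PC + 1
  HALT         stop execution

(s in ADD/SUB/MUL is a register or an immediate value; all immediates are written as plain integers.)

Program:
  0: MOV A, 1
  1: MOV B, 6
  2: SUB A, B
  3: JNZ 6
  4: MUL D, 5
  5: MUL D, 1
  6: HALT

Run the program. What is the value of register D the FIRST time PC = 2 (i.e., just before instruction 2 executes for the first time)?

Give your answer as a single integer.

Step 1: PC=0 exec 'MOV A, 1'. After: A=1 B=0 C=0 D=0 ZF=0 PC=1
Step 2: PC=1 exec 'MOV B, 6'. After: A=1 B=6 C=0 D=0 ZF=0 PC=2
First time PC=2: D=0

0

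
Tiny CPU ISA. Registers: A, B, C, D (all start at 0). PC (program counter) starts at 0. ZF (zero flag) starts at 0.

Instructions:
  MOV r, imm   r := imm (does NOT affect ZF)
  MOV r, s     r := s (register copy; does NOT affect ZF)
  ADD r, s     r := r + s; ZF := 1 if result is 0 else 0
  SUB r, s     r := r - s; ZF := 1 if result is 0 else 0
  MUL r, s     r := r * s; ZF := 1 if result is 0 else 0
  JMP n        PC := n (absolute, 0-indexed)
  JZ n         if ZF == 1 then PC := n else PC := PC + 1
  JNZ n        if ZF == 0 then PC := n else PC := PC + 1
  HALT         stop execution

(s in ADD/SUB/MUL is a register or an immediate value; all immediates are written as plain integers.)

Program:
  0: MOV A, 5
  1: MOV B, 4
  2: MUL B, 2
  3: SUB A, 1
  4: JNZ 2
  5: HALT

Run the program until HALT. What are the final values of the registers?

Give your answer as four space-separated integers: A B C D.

Answer: 0 128 0 0

Derivation:
Step 1: PC=0 exec 'MOV A, 5'. After: A=5 B=0 C=0 D=0 ZF=0 PC=1
Step 2: PC=1 exec 'MOV B, 4'. After: A=5 B=4 C=0 D=0 ZF=0 PC=2
Step 3: PC=2 exec 'MUL B, 2'. After: A=5 B=8 C=0 D=0 ZF=0 PC=3
Step 4: PC=3 exec 'SUB A, 1'. After: A=4 B=8 C=0 D=0 ZF=0 PC=4
Step 5: PC=4 exec 'JNZ 2'. After: A=4 B=8 C=0 D=0 ZF=0 PC=2
Step 6: PC=2 exec 'MUL B, 2'. After: A=4 B=16 C=0 D=0 ZF=0 PC=3
Step 7: PC=3 exec 'SUB A, 1'. After: A=3 B=16 C=0 D=0 ZF=0 PC=4
Step 8: PC=4 exec 'JNZ 2'. After: A=3 B=16 C=0 D=0 ZF=0 PC=2
Step 9: PC=2 exec 'MUL B, 2'. After: A=3 B=32 C=0 D=0 ZF=0 PC=3
Step 10: PC=3 exec 'SUB A, 1'. After: A=2 B=32 C=0 D=0 ZF=0 PC=4
Step 11: PC=4 exec 'JNZ 2'. After: A=2 B=32 C=0 D=0 ZF=0 PC=2
Step 12: PC=2 exec 'MUL B, 2'. After: A=2 B=64 C=0 D=0 ZF=0 PC=3
Step 13: PC=3 exec 'SUB A, 1'. After: A=1 B=64 C=0 D=0 ZF=0 PC=4
Step 14: PC=4 exec 'JNZ 2'. After: A=1 B=64 C=0 D=0 ZF=0 PC=2
Step 15: PC=2 exec 'MUL B, 2'. After: A=1 B=128 C=0 D=0 ZF=0 PC=3
Step 16: PC=3 exec 'SUB A, 1'. After: A=0 B=128 C=0 D=0 ZF=1 PC=4
Step 17: PC=4 exec 'JNZ 2'. After: A=0 B=128 C=0 D=0 ZF=1 PC=5
Step 18: PC=5 exec 'HALT'. After: A=0 B=128 C=0 D=0 ZF=1 PC=5 HALTED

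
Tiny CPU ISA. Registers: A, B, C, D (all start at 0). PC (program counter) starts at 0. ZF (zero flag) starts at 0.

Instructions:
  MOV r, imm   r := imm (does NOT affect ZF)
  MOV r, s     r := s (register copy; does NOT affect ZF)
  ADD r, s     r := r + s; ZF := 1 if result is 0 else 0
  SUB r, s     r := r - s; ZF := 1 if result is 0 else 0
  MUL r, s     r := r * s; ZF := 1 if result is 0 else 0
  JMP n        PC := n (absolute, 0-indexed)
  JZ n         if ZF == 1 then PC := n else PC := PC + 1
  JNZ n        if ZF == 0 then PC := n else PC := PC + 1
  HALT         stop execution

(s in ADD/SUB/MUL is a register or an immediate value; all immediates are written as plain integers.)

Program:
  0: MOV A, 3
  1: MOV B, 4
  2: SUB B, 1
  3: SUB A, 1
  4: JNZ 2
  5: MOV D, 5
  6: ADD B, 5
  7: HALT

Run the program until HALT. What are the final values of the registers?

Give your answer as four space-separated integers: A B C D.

Step 1: PC=0 exec 'MOV A, 3'. After: A=3 B=0 C=0 D=0 ZF=0 PC=1
Step 2: PC=1 exec 'MOV B, 4'. After: A=3 B=4 C=0 D=0 ZF=0 PC=2
Step 3: PC=2 exec 'SUB B, 1'. After: A=3 B=3 C=0 D=0 ZF=0 PC=3
Step 4: PC=3 exec 'SUB A, 1'. After: A=2 B=3 C=0 D=0 ZF=0 PC=4
Step 5: PC=4 exec 'JNZ 2'. After: A=2 B=3 C=0 D=0 ZF=0 PC=2
Step 6: PC=2 exec 'SUB B, 1'. After: A=2 B=2 C=0 D=0 ZF=0 PC=3
Step 7: PC=3 exec 'SUB A, 1'. After: A=1 B=2 C=0 D=0 ZF=0 PC=4
Step 8: PC=4 exec 'JNZ 2'. After: A=1 B=2 C=0 D=0 ZF=0 PC=2
Step 9: PC=2 exec 'SUB B, 1'. After: A=1 B=1 C=0 D=0 ZF=0 PC=3
Step 10: PC=3 exec 'SUB A, 1'. After: A=0 B=1 C=0 D=0 ZF=1 PC=4
Step 11: PC=4 exec 'JNZ 2'. After: A=0 B=1 C=0 D=0 ZF=1 PC=5
Step 12: PC=5 exec 'MOV D, 5'. After: A=0 B=1 C=0 D=5 ZF=1 PC=6
Step 13: PC=6 exec 'ADD B, 5'. After: A=0 B=6 C=0 D=5 ZF=0 PC=7
Step 14: PC=7 exec 'HALT'. After: A=0 B=6 C=0 D=5 ZF=0 PC=7 HALTED

Answer: 0 6 0 5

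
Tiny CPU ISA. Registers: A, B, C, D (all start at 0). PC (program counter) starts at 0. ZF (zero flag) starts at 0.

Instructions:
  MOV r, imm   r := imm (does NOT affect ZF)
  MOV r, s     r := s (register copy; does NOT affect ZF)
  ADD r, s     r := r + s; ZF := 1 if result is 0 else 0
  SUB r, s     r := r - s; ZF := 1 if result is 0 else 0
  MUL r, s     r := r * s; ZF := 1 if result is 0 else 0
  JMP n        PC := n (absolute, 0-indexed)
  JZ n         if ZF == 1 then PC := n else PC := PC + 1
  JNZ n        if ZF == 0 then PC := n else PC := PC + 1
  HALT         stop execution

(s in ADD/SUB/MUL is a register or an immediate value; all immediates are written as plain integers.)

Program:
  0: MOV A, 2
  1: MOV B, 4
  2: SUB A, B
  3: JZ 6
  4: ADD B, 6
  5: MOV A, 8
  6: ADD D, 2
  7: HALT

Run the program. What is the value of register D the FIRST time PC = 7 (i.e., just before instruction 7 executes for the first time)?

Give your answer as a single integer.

Step 1: PC=0 exec 'MOV A, 2'. After: A=2 B=0 C=0 D=0 ZF=0 PC=1
Step 2: PC=1 exec 'MOV B, 4'. After: A=2 B=4 C=0 D=0 ZF=0 PC=2
Step 3: PC=2 exec 'SUB A, B'. After: A=-2 B=4 C=0 D=0 ZF=0 PC=3
Step 4: PC=3 exec 'JZ 6'. After: A=-2 B=4 C=0 D=0 ZF=0 PC=4
Step 5: PC=4 exec 'ADD B, 6'. After: A=-2 B=10 C=0 D=0 ZF=0 PC=5
Step 6: PC=5 exec 'MOV A, 8'. After: A=8 B=10 C=0 D=0 ZF=0 PC=6
Step 7: PC=6 exec 'ADD D, 2'. After: A=8 B=10 C=0 D=2 ZF=0 PC=7
First time PC=7: D=2

2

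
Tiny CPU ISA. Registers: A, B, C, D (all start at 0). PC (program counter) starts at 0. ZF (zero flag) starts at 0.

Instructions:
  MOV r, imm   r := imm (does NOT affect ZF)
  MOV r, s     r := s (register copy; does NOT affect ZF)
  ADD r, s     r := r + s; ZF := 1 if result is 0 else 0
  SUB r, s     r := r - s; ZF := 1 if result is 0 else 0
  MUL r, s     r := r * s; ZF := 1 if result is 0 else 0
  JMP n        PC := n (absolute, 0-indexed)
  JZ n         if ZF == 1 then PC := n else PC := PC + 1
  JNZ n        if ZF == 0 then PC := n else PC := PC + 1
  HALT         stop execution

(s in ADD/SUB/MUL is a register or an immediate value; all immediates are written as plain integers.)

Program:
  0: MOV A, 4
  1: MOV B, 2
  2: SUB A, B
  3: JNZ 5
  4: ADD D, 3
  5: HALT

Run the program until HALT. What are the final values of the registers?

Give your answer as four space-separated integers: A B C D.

Answer: 2 2 0 0

Derivation:
Step 1: PC=0 exec 'MOV A, 4'. After: A=4 B=0 C=0 D=0 ZF=0 PC=1
Step 2: PC=1 exec 'MOV B, 2'. After: A=4 B=2 C=0 D=0 ZF=0 PC=2
Step 3: PC=2 exec 'SUB A, B'. After: A=2 B=2 C=0 D=0 ZF=0 PC=3
Step 4: PC=3 exec 'JNZ 5'. After: A=2 B=2 C=0 D=0 ZF=0 PC=5
Step 5: PC=5 exec 'HALT'. After: A=2 B=2 C=0 D=0 ZF=0 PC=5 HALTED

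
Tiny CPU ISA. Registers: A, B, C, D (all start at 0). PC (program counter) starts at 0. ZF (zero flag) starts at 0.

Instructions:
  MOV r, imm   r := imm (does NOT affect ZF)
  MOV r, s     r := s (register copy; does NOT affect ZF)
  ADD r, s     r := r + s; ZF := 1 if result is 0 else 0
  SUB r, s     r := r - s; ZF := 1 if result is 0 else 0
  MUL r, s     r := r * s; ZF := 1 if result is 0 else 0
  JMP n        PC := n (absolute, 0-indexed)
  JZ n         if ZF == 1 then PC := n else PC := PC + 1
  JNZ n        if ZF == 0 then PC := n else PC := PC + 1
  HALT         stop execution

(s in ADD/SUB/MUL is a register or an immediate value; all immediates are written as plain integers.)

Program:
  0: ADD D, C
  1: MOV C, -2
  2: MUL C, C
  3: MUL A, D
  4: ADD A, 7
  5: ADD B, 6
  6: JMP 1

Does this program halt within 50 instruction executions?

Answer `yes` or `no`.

Answer: no

Derivation:
Step 1: PC=0 exec 'ADD D, C'. After: A=0 B=0 C=0 D=0 ZF=1 PC=1
Step 2: PC=1 exec 'MOV C, -2'. After: A=0 B=0 C=-2 D=0 ZF=1 PC=2
Step 3: PC=2 exec 'MUL C, C'. After: A=0 B=0 C=4 D=0 ZF=0 PC=3
Step 4: PC=3 exec 'MUL A, D'. After: A=0 B=0 C=4 D=0 ZF=1 PC=4
Step 5: PC=4 exec 'ADD A, 7'. After: A=7 B=0 C=4 D=0 ZF=0 PC=5
Step 6: PC=5 exec 'ADD B, 6'. After: A=7 B=6 C=4 D=0 ZF=0 PC=6
Step 7: PC=6 exec 'JMP 1'. After: A=7 B=6 C=4 D=0 ZF=0 PC=1
Step 8: PC=1 exec 'MOV C, -2'. After: A=7 B=6 C=-2 D=0 ZF=0 PC=2
Step 9: PC=2 exec 'MUL C, C'. After: A=7 B=6 C=4 D=0 ZF=0 PC=3
Step 10: PC=3 exec 'MUL A, D'. After: A=0 B=6 C=4 D=0 ZF=1 PC=4
Step 11: PC=4 exec 'ADD A, 7'. After: A=7 B=6 C=4 D=0 ZF=0 PC=5
Step 12: PC=5 exec 'ADD B, 6'. After: A=7 B=12 C=4 D=0 ZF=0 PC=6
Step 13: PC=6 exec 'JMP 1'. After: A=7 B=12 C=4 D=0 ZF=0 PC=1
Step 14: PC=1 exec 'MOV C, -2'. After: A=7 B=12 C=-2 D=0 ZF=0 PC=2
Step 15: PC=2 exec 'MUL C, C'. After: A=7 B=12 C=4 D=0 ZF=0 PC=3
After 50 steps: not halted. PC revisits the same instructions with no path to HALT; will never halt.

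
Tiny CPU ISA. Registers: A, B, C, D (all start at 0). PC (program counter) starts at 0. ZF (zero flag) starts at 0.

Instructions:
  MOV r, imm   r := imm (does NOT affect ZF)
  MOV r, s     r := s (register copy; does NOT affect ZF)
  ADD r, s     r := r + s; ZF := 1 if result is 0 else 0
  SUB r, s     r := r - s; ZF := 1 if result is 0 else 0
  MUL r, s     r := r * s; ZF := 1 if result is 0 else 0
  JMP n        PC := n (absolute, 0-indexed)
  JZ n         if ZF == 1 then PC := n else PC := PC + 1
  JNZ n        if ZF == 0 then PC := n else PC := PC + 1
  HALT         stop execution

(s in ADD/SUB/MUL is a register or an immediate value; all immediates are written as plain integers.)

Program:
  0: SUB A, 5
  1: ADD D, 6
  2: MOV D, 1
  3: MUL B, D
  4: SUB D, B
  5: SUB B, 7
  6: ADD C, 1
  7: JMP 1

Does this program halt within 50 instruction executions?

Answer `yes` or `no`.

Step 1: PC=0 exec 'SUB A, 5'. After: A=-5 B=0 C=0 D=0 ZF=0 PC=1
Step 2: PC=1 exec 'ADD D, 6'. After: A=-5 B=0 C=0 D=6 ZF=0 PC=2
Step 3: PC=2 exec 'MOV D, 1'. After: A=-5 B=0 C=0 D=1 ZF=0 PC=3
Step 4: PC=3 exec 'MUL B, D'. After: A=-5 B=0 C=0 D=1 ZF=1 PC=4
Step 5: PC=4 exec 'SUB D, B'. After: A=-5 B=0 C=0 D=1 ZF=0 PC=5
Step 6: PC=5 exec 'SUB B, 7'. After: A=-5 B=-7 C=0 D=1 ZF=0 PC=6
Step 7: PC=6 exec 'ADD C, 1'. After: A=-5 B=-7 C=1 D=1 ZF=0 PC=7
Step 8: PC=7 exec 'JMP 1'. After: A=-5 B=-7 C=1 D=1 ZF=0 PC=1
Step 9: PC=1 exec 'ADD D, 6'. After: A=-5 B=-7 C=1 D=7 ZF=0 PC=2
Step 10: PC=2 exec 'MOV D, 1'. After: A=-5 B=-7 C=1 D=1 ZF=0 PC=3
Step 11: PC=3 exec 'MUL B, D'. After: A=-5 B=-7 C=1 D=1 ZF=0 PC=4
Step 12: PC=4 exec 'SUB D, B'. After: A=-5 B=-7 C=1 D=8 ZF=0 PC=5
Step 13: PC=5 exec 'SUB B, 7'. After: A=-5 B=-14 C=1 D=8 ZF=0 PC=6
Step 14: PC=6 exec 'ADD C, 1'. After: A=-5 B=-14 C=2 D=8 ZF=0 PC=7
Step 15: PC=7 exec 'JMP 1'. After: A=-5 B=-14 C=2 D=8 ZF=0 PC=1
After 50 steps: not halted. PC revisits the same instructions with no path to HALT; will never halt.

Answer: no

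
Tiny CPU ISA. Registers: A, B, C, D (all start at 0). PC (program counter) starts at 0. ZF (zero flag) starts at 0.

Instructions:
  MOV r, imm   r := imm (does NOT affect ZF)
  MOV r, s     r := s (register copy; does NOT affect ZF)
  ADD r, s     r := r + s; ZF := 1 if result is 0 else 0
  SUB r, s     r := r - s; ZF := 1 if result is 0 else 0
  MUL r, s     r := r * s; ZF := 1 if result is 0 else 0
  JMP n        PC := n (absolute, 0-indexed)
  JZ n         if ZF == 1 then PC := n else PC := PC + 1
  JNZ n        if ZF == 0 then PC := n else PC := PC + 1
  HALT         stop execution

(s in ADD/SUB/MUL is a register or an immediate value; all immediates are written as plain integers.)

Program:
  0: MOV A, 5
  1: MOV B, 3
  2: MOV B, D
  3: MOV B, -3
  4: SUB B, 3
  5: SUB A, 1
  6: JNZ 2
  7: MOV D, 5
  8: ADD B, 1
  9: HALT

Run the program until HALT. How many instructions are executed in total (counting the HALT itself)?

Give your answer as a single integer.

Answer: 30

Derivation:
Step 1: PC=0 exec 'MOV A, 5'. After: A=5 B=0 C=0 D=0 ZF=0 PC=1
Step 2: PC=1 exec 'MOV B, 3'. After: A=5 B=3 C=0 D=0 ZF=0 PC=2
Step 3: PC=2 exec 'MOV B, D'. After: A=5 B=0 C=0 D=0 ZF=0 PC=3
Step 4: PC=3 exec 'MOV B, -3'. After: A=5 B=-3 C=0 D=0 ZF=0 PC=4
Step 5: PC=4 exec 'SUB B, 3'. After: A=5 B=-6 C=0 D=0 ZF=0 PC=5
Step 6: PC=5 exec 'SUB A, 1'. After: A=4 B=-6 C=0 D=0 ZF=0 PC=6
Step 7: PC=6 exec 'JNZ 2'. After: A=4 B=-6 C=0 D=0 ZF=0 PC=2
Step 8: PC=2 exec 'MOV B, D'. After: A=4 B=0 C=0 D=0 ZF=0 PC=3
Step 9: PC=3 exec 'MOV B, -3'. After: A=4 B=-3 C=0 D=0 ZF=0 PC=4
Step 10: PC=4 exec 'SUB B, 3'. After: A=4 B=-6 C=0 D=0 ZF=0 PC=5
Step 11: PC=5 exec 'SUB A, 1'. After: A=3 B=-6 C=0 D=0 ZF=0 PC=6
Step 12: PC=6 exec 'JNZ 2'. After: A=3 B=-6 C=0 D=0 ZF=0 PC=2
Step 13: PC=2 exec 'MOV B, D'. After: A=3 B=0 C=0 D=0 ZF=0 PC=3
Step 14: PC=3 exec 'MOV B, -3'. After: A=3 B=-3 C=0 D=0 ZF=0 PC=4
Step 15: PC=4 exec 'SUB B, 3'. After: A=3 B=-6 C=0 D=0 ZF=0 PC=5
Step 16: PC=5 exec 'SUB A, 1'. After: A=2 B=-6 C=0 D=0 ZF=0 PC=6
Step 17: PC=6 exec 'JNZ 2'. After: A=2 B=-6 C=0 D=0 ZF=0 PC=2
Step 18: PC=2 exec 'MOV B, D'. After: A=2 B=0 C=0 D=0 ZF=0 PC=3
Step 19: PC=3 exec 'MOV B, -3'. After: A=2 B=-3 C=0 D=0 ZF=0 PC=4
Step 20: PC=4 exec 'SUB B, 3'. After: A=2 B=-6 C=0 D=0 ZF=0 PC=5
Step 21: PC=5 exec 'SUB A, 1'. After: A=1 B=-6 C=0 D=0 ZF=0 PC=6
Step 22: PC=6 exec 'JNZ 2'. After: A=1 B=-6 C=0 D=0 ZF=0 PC=2
Step 23: PC=2 exec 'MOV B, D'. After: A=1 B=0 C=0 D=0 ZF=0 PC=3
Step 24: PC=3 exec 'MOV B, -3'. After: A=1 B=-3 C=0 D=0 ZF=0 PC=4
Step 25: PC=4 exec 'SUB B, 3'. After: A=1 B=-6 C=0 D=0 ZF=0 PC=5
Step 26: PC=5 exec 'SUB A, 1'. After: A=0 B=-6 C=0 D=0 ZF=1 PC=6
Step 27: PC=6 exec 'JNZ 2'. After: A=0 B=-6 C=0 D=0 ZF=1 PC=7
Step 28: PC=7 exec 'MOV D, 5'. After: A=0 B=-6 C=0 D=5 ZF=1 PC=8
Step 29: PC=8 exec 'ADD B, 1'. After: A=0 B=-5 C=0 D=5 ZF=0 PC=9
Step 30: PC=9 exec 'HALT'. After: A=0 B=-5 C=0 D=5 ZF=0 PC=9 HALTED
Total instructions executed: 30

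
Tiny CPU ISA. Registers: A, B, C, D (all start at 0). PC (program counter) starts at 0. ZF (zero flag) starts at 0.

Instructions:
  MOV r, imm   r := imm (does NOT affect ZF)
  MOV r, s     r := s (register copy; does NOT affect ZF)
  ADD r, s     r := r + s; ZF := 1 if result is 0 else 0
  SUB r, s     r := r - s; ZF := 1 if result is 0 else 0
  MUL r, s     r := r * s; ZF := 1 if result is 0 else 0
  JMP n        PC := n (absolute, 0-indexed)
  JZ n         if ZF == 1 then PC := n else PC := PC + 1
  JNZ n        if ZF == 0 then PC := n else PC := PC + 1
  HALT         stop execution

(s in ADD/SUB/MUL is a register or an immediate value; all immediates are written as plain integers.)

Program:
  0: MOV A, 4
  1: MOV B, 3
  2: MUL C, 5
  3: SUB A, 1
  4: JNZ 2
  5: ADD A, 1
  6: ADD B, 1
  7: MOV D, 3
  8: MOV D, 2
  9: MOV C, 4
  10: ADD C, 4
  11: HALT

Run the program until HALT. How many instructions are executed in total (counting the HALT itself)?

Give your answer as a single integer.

Step 1: PC=0 exec 'MOV A, 4'. After: A=4 B=0 C=0 D=0 ZF=0 PC=1
Step 2: PC=1 exec 'MOV B, 3'. After: A=4 B=3 C=0 D=0 ZF=0 PC=2
Step 3: PC=2 exec 'MUL C, 5'. After: A=4 B=3 C=0 D=0 ZF=1 PC=3
Step 4: PC=3 exec 'SUB A, 1'. After: A=3 B=3 C=0 D=0 ZF=0 PC=4
Step 5: PC=4 exec 'JNZ 2'. After: A=3 B=3 C=0 D=0 ZF=0 PC=2
Step 6: PC=2 exec 'MUL C, 5'. After: A=3 B=3 C=0 D=0 ZF=1 PC=3
Step 7: PC=3 exec 'SUB A, 1'. After: A=2 B=3 C=0 D=0 ZF=0 PC=4
Step 8: PC=4 exec 'JNZ 2'. After: A=2 B=3 C=0 D=0 ZF=0 PC=2
Step 9: PC=2 exec 'MUL C, 5'. After: A=2 B=3 C=0 D=0 ZF=1 PC=3
Step 10: PC=3 exec 'SUB A, 1'. After: A=1 B=3 C=0 D=0 ZF=0 PC=4
Step 11: PC=4 exec 'JNZ 2'. After: A=1 B=3 C=0 D=0 ZF=0 PC=2
Step 12: PC=2 exec 'MUL C, 5'. After: A=1 B=3 C=0 D=0 ZF=1 PC=3
Step 13: PC=3 exec 'SUB A, 1'. After: A=0 B=3 C=0 D=0 ZF=1 PC=4
Step 14: PC=4 exec 'JNZ 2'. After: A=0 B=3 C=0 D=0 ZF=1 PC=5
Step 15: PC=5 exec 'ADD A, 1'. After: A=1 B=3 C=0 D=0 ZF=0 PC=6
Step 16: PC=6 exec 'ADD B, 1'. After: A=1 B=4 C=0 D=0 ZF=0 PC=7
Step 17: PC=7 exec 'MOV D, 3'. After: A=1 B=4 C=0 D=3 ZF=0 PC=8
Step 18: PC=8 exec 'MOV D, 2'. After: A=1 B=4 C=0 D=2 ZF=0 PC=9
Step 19: PC=9 exec 'MOV C, 4'. After: A=1 B=4 C=4 D=2 ZF=0 PC=10
Step 20: PC=10 exec 'ADD C, 4'. After: A=1 B=4 C=8 D=2 ZF=0 PC=11
Step 21: PC=11 exec 'HALT'. After: A=1 B=4 C=8 D=2 ZF=0 PC=11 HALTED
Total instructions executed: 21

Answer: 21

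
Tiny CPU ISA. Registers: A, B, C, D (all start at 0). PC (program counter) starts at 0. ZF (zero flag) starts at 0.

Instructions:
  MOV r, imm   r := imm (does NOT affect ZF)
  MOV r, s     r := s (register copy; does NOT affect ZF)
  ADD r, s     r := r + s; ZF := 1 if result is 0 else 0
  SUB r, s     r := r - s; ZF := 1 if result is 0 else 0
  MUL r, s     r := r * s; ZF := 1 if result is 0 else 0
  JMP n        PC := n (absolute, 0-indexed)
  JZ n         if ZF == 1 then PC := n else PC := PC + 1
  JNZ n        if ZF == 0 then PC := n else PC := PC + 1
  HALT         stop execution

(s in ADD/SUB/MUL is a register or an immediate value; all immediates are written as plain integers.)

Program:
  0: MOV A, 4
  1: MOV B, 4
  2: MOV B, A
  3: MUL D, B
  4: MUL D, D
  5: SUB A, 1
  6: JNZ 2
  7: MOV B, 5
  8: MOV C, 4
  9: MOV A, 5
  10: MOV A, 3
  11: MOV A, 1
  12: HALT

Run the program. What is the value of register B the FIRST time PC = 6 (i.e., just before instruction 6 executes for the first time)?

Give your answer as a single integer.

Step 1: PC=0 exec 'MOV A, 4'. After: A=4 B=0 C=0 D=0 ZF=0 PC=1
Step 2: PC=1 exec 'MOV B, 4'. After: A=4 B=4 C=0 D=0 ZF=0 PC=2
Step 3: PC=2 exec 'MOV B, A'. After: A=4 B=4 C=0 D=0 ZF=0 PC=3
Step 4: PC=3 exec 'MUL D, B'. After: A=4 B=4 C=0 D=0 ZF=1 PC=4
Step 5: PC=4 exec 'MUL D, D'. After: A=4 B=4 C=0 D=0 ZF=1 PC=5
Step 6: PC=5 exec 'SUB A, 1'. After: A=3 B=4 C=0 D=0 ZF=0 PC=6
First time PC=6: B=4

4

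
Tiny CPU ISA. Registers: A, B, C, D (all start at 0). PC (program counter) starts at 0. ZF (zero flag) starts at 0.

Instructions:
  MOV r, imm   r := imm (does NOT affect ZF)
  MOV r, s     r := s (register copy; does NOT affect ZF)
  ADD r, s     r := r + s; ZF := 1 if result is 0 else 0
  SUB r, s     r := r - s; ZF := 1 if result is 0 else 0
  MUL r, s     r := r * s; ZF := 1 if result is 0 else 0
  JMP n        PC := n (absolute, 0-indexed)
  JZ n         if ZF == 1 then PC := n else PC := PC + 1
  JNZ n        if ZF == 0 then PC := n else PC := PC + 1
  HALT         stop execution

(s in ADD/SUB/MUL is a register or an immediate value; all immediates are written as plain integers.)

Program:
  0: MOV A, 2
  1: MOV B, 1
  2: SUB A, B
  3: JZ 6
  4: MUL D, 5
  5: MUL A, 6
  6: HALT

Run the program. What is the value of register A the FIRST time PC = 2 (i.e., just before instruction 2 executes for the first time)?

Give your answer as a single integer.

Step 1: PC=0 exec 'MOV A, 2'. After: A=2 B=0 C=0 D=0 ZF=0 PC=1
Step 2: PC=1 exec 'MOV B, 1'. After: A=2 B=1 C=0 D=0 ZF=0 PC=2
First time PC=2: A=2

2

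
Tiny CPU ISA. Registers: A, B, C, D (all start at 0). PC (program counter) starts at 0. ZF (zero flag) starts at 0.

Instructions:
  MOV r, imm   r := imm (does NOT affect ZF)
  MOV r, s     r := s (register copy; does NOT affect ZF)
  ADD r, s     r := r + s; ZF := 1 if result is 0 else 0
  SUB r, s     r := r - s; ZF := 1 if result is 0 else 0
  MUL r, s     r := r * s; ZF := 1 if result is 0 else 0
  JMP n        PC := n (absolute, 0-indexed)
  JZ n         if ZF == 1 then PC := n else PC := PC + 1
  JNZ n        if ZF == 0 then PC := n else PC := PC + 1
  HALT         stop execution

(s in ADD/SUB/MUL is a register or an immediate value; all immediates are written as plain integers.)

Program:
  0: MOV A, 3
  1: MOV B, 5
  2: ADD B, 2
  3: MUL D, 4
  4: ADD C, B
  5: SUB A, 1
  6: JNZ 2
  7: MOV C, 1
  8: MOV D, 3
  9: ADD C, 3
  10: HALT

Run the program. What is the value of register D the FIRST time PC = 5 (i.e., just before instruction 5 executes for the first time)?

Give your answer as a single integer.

Step 1: PC=0 exec 'MOV A, 3'. After: A=3 B=0 C=0 D=0 ZF=0 PC=1
Step 2: PC=1 exec 'MOV B, 5'. After: A=3 B=5 C=0 D=0 ZF=0 PC=2
Step 3: PC=2 exec 'ADD B, 2'. After: A=3 B=7 C=0 D=0 ZF=0 PC=3
Step 4: PC=3 exec 'MUL D, 4'. After: A=3 B=7 C=0 D=0 ZF=1 PC=4
Step 5: PC=4 exec 'ADD C, B'. After: A=3 B=7 C=7 D=0 ZF=0 PC=5
First time PC=5: D=0

0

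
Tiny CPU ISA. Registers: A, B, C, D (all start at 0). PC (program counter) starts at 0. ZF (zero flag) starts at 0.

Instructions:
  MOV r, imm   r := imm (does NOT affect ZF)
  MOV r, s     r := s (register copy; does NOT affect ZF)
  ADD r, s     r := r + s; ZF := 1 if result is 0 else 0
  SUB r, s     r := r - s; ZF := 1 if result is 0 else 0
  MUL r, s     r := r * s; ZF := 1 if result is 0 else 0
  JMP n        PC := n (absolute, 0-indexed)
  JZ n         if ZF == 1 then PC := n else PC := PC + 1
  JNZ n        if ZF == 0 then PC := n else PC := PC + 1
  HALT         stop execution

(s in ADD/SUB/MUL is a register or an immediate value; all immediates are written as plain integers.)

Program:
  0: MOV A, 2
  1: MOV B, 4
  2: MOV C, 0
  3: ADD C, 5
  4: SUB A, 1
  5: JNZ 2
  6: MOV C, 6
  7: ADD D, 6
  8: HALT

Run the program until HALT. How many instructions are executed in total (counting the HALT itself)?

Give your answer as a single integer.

Answer: 13

Derivation:
Step 1: PC=0 exec 'MOV A, 2'. After: A=2 B=0 C=0 D=0 ZF=0 PC=1
Step 2: PC=1 exec 'MOV B, 4'. After: A=2 B=4 C=0 D=0 ZF=0 PC=2
Step 3: PC=2 exec 'MOV C, 0'. After: A=2 B=4 C=0 D=0 ZF=0 PC=3
Step 4: PC=3 exec 'ADD C, 5'. After: A=2 B=4 C=5 D=0 ZF=0 PC=4
Step 5: PC=4 exec 'SUB A, 1'. After: A=1 B=4 C=5 D=0 ZF=0 PC=5
Step 6: PC=5 exec 'JNZ 2'. After: A=1 B=4 C=5 D=0 ZF=0 PC=2
Step 7: PC=2 exec 'MOV C, 0'. After: A=1 B=4 C=0 D=0 ZF=0 PC=3
Step 8: PC=3 exec 'ADD C, 5'. After: A=1 B=4 C=5 D=0 ZF=0 PC=4
Step 9: PC=4 exec 'SUB A, 1'. After: A=0 B=4 C=5 D=0 ZF=1 PC=5
Step 10: PC=5 exec 'JNZ 2'. After: A=0 B=4 C=5 D=0 ZF=1 PC=6
Step 11: PC=6 exec 'MOV C, 6'. After: A=0 B=4 C=6 D=0 ZF=1 PC=7
Step 12: PC=7 exec 'ADD D, 6'. After: A=0 B=4 C=6 D=6 ZF=0 PC=8
Step 13: PC=8 exec 'HALT'. After: A=0 B=4 C=6 D=6 ZF=0 PC=8 HALTED
Total instructions executed: 13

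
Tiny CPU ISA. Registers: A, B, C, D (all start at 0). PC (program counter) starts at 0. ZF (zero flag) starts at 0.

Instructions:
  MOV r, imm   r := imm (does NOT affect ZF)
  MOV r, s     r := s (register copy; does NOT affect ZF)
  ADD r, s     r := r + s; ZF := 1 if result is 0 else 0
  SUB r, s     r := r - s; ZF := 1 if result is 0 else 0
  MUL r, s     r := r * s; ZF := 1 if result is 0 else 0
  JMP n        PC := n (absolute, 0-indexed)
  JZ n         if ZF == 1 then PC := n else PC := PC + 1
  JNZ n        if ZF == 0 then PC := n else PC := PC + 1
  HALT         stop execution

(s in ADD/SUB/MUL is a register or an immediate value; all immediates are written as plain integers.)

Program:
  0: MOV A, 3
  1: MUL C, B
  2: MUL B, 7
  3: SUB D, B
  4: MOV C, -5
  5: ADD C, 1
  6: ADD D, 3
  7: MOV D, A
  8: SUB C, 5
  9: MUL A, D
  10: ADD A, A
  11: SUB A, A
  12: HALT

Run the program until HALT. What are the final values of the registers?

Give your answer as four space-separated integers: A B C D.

Answer: 0 0 -9 3

Derivation:
Step 1: PC=0 exec 'MOV A, 3'. After: A=3 B=0 C=0 D=0 ZF=0 PC=1
Step 2: PC=1 exec 'MUL C, B'. After: A=3 B=0 C=0 D=0 ZF=1 PC=2
Step 3: PC=2 exec 'MUL B, 7'. After: A=3 B=0 C=0 D=0 ZF=1 PC=3
Step 4: PC=3 exec 'SUB D, B'. After: A=3 B=0 C=0 D=0 ZF=1 PC=4
Step 5: PC=4 exec 'MOV C, -5'. After: A=3 B=0 C=-5 D=0 ZF=1 PC=5
Step 6: PC=5 exec 'ADD C, 1'. After: A=3 B=0 C=-4 D=0 ZF=0 PC=6
Step 7: PC=6 exec 'ADD D, 3'. After: A=3 B=0 C=-4 D=3 ZF=0 PC=7
Step 8: PC=7 exec 'MOV D, A'. After: A=3 B=0 C=-4 D=3 ZF=0 PC=8
Step 9: PC=8 exec 'SUB C, 5'. After: A=3 B=0 C=-9 D=3 ZF=0 PC=9
Step 10: PC=9 exec 'MUL A, D'. After: A=9 B=0 C=-9 D=3 ZF=0 PC=10
Step 11: PC=10 exec 'ADD A, A'. After: A=18 B=0 C=-9 D=3 ZF=0 PC=11
Step 12: PC=11 exec 'SUB A, A'. After: A=0 B=0 C=-9 D=3 ZF=1 PC=12
Step 13: PC=12 exec 'HALT'. After: A=0 B=0 C=-9 D=3 ZF=1 PC=12 HALTED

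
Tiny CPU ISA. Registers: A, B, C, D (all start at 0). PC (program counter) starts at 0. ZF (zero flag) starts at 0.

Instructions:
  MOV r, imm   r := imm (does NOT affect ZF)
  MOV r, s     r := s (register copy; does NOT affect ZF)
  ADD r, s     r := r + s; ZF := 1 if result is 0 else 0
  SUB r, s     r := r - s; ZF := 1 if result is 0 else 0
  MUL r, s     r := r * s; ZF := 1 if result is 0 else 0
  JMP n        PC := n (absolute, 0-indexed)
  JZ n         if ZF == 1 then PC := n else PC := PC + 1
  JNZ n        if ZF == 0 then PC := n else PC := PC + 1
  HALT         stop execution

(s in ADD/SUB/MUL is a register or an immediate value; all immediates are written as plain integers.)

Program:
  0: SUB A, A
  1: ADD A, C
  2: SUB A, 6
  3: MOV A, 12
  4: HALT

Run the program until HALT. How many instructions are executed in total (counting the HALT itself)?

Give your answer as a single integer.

Step 1: PC=0 exec 'SUB A, A'. After: A=0 B=0 C=0 D=0 ZF=1 PC=1
Step 2: PC=1 exec 'ADD A, C'. After: A=0 B=0 C=0 D=0 ZF=1 PC=2
Step 3: PC=2 exec 'SUB A, 6'. After: A=-6 B=0 C=0 D=0 ZF=0 PC=3
Step 4: PC=3 exec 'MOV A, 12'. After: A=12 B=0 C=0 D=0 ZF=0 PC=4
Step 5: PC=4 exec 'HALT'. After: A=12 B=0 C=0 D=0 ZF=0 PC=4 HALTED
Total instructions executed: 5

Answer: 5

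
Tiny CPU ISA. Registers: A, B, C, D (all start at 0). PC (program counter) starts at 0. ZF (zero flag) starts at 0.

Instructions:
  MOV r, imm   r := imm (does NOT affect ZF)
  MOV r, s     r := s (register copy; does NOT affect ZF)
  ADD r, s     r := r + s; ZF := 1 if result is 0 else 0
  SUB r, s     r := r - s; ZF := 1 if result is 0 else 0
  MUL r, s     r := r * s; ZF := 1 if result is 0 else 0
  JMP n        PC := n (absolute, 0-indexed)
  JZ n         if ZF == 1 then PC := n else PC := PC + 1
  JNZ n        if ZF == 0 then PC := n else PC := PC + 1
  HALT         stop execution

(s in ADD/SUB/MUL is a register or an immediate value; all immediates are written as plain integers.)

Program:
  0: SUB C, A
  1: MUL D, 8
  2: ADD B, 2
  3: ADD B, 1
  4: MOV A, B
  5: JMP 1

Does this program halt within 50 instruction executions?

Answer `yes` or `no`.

Step 1: PC=0 exec 'SUB C, A'. After: A=0 B=0 C=0 D=0 ZF=1 PC=1
Step 2: PC=1 exec 'MUL D, 8'. After: A=0 B=0 C=0 D=0 ZF=1 PC=2
Step 3: PC=2 exec 'ADD B, 2'. After: A=0 B=2 C=0 D=0 ZF=0 PC=3
Step 4: PC=3 exec 'ADD B, 1'. After: A=0 B=3 C=0 D=0 ZF=0 PC=4
Step 5: PC=4 exec 'MOV A, B'. After: A=3 B=3 C=0 D=0 ZF=0 PC=5
Step 6: PC=5 exec 'JMP 1'. After: A=3 B=3 C=0 D=0 ZF=0 PC=1
Step 7: PC=1 exec 'MUL D, 8'. After: A=3 B=3 C=0 D=0 ZF=1 PC=2
Step 8: PC=2 exec 'ADD B, 2'. After: A=3 B=5 C=0 D=0 ZF=0 PC=3
Step 9: PC=3 exec 'ADD B, 1'. After: A=3 B=6 C=0 D=0 ZF=0 PC=4
Step 10: PC=4 exec 'MOV A, B'. After: A=6 B=6 C=0 D=0 ZF=0 PC=5
Step 11: PC=5 exec 'JMP 1'. After: A=6 B=6 C=0 D=0 ZF=0 PC=1
Step 12: PC=1 exec 'MUL D, 8'. After: A=6 B=6 C=0 D=0 ZF=1 PC=2
Step 13: PC=2 exec 'ADD B, 2'. After: A=6 B=8 C=0 D=0 ZF=0 PC=3
Step 14: PC=3 exec 'ADD B, 1'. After: A=6 B=9 C=0 D=0 ZF=0 PC=4
Step 15: PC=4 exec 'MOV A, B'. After: A=9 B=9 C=0 D=0 ZF=0 PC=5
After 50 steps: not halted. PC revisits the same instructions with no path to HALT; will never halt.

Answer: no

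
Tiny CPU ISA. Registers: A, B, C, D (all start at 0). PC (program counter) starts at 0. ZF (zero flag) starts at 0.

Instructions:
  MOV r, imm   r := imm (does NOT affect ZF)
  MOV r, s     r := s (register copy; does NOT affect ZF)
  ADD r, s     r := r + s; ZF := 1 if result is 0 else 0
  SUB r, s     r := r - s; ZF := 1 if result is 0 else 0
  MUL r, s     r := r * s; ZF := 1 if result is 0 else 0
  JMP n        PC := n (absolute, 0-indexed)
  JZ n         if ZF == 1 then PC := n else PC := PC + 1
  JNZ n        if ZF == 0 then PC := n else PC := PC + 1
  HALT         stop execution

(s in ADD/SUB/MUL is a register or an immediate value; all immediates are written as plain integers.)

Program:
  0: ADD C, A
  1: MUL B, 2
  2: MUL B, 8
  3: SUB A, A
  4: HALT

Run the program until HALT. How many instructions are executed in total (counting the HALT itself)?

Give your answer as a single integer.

Answer: 5

Derivation:
Step 1: PC=0 exec 'ADD C, A'. After: A=0 B=0 C=0 D=0 ZF=1 PC=1
Step 2: PC=1 exec 'MUL B, 2'. After: A=0 B=0 C=0 D=0 ZF=1 PC=2
Step 3: PC=2 exec 'MUL B, 8'. After: A=0 B=0 C=0 D=0 ZF=1 PC=3
Step 4: PC=3 exec 'SUB A, A'. After: A=0 B=0 C=0 D=0 ZF=1 PC=4
Step 5: PC=4 exec 'HALT'. After: A=0 B=0 C=0 D=0 ZF=1 PC=4 HALTED
Total instructions executed: 5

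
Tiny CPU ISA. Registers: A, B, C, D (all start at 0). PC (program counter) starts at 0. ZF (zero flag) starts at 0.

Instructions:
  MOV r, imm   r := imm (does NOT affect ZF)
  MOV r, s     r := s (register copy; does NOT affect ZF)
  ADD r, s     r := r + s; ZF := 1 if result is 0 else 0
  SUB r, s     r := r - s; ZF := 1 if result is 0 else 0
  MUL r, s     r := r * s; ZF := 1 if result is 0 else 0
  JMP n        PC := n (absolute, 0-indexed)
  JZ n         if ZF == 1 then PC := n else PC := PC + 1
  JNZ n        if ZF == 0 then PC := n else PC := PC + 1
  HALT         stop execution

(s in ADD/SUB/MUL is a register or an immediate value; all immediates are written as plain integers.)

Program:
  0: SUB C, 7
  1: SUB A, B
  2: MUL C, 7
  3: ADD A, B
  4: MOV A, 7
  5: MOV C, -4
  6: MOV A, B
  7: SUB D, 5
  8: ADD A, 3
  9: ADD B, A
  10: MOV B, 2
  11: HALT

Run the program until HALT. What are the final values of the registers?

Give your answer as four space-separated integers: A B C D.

Answer: 3 2 -4 -5

Derivation:
Step 1: PC=0 exec 'SUB C, 7'. After: A=0 B=0 C=-7 D=0 ZF=0 PC=1
Step 2: PC=1 exec 'SUB A, B'. After: A=0 B=0 C=-7 D=0 ZF=1 PC=2
Step 3: PC=2 exec 'MUL C, 7'. After: A=0 B=0 C=-49 D=0 ZF=0 PC=3
Step 4: PC=3 exec 'ADD A, B'. After: A=0 B=0 C=-49 D=0 ZF=1 PC=4
Step 5: PC=4 exec 'MOV A, 7'. After: A=7 B=0 C=-49 D=0 ZF=1 PC=5
Step 6: PC=5 exec 'MOV C, -4'. After: A=7 B=0 C=-4 D=0 ZF=1 PC=6
Step 7: PC=6 exec 'MOV A, B'. After: A=0 B=0 C=-4 D=0 ZF=1 PC=7
Step 8: PC=7 exec 'SUB D, 5'. After: A=0 B=0 C=-4 D=-5 ZF=0 PC=8
Step 9: PC=8 exec 'ADD A, 3'. After: A=3 B=0 C=-4 D=-5 ZF=0 PC=9
Step 10: PC=9 exec 'ADD B, A'. After: A=3 B=3 C=-4 D=-5 ZF=0 PC=10
Step 11: PC=10 exec 'MOV B, 2'. After: A=3 B=2 C=-4 D=-5 ZF=0 PC=11
Step 12: PC=11 exec 'HALT'. After: A=3 B=2 C=-4 D=-5 ZF=0 PC=11 HALTED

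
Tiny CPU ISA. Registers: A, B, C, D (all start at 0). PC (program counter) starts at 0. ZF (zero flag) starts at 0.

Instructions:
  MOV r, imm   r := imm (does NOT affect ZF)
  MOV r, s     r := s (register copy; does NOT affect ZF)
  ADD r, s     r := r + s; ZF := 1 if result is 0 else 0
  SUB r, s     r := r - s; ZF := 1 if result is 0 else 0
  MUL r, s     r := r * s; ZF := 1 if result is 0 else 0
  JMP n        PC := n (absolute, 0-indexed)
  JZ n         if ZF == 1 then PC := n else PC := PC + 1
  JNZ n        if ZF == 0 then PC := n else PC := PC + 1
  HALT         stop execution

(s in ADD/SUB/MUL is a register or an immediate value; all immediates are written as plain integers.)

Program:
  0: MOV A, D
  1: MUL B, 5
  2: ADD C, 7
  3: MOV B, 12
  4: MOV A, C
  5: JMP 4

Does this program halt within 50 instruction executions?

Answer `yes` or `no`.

Answer: no

Derivation:
Step 1: PC=0 exec 'MOV A, D'. After: A=0 B=0 C=0 D=0 ZF=0 PC=1
Step 2: PC=1 exec 'MUL B, 5'. After: A=0 B=0 C=0 D=0 ZF=1 PC=2
Step 3: PC=2 exec 'ADD C, 7'. After: A=0 B=0 C=7 D=0 ZF=0 PC=3
Step 4: PC=3 exec 'MOV B, 12'. After: A=0 B=12 C=7 D=0 ZF=0 PC=4
Step 5: PC=4 exec 'MOV A, C'. After: A=7 B=12 C=7 D=0 ZF=0 PC=5
Step 6: PC=5 exec 'JMP 4'. After: A=7 B=12 C=7 D=0 ZF=0 PC=4
Step 7: PC=4 exec 'MOV A, C'. After: A=7 B=12 C=7 D=0 ZF=0 PC=5
State after step 7 equals state after step 5: the program is in a cycle of length 2 and will never halt.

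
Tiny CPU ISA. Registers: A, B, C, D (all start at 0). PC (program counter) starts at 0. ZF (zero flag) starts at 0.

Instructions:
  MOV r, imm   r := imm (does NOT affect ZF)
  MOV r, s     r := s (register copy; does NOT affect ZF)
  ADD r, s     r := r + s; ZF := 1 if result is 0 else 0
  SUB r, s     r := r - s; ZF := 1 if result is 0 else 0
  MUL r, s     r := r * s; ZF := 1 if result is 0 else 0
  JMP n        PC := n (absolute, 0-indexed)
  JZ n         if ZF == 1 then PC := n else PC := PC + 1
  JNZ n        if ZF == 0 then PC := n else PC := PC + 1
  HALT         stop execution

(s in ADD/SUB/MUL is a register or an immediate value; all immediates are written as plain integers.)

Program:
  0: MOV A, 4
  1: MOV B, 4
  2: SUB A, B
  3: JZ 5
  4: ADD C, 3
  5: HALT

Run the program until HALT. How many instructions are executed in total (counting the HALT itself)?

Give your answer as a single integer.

Step 1: PC=0 exec 'MOV A, 4'. After: A=4 B=0 C=0 D=0 ZF=0 PC=1
Step 2: PC=1 exec 'MOV B, 4'. After: A=4 B=4 C=0 D=0 ZF=0 PC=2
Step 3: PC=2 exec 'SUB A, B'. After: A=0 B=4 C=0 D=0 ZF=1 PC=3
Step 4: PC=3 exec 'JZ 5'. After: A=0 B=4 C=0 D=0 ZF=1 PC=5
Step 5: PC=5 exec 'HALT'. After: A=0 B=4 C=0 D=0 ZF=1 PC=5 HALTED
Total instructions executed: 5

Answer: 5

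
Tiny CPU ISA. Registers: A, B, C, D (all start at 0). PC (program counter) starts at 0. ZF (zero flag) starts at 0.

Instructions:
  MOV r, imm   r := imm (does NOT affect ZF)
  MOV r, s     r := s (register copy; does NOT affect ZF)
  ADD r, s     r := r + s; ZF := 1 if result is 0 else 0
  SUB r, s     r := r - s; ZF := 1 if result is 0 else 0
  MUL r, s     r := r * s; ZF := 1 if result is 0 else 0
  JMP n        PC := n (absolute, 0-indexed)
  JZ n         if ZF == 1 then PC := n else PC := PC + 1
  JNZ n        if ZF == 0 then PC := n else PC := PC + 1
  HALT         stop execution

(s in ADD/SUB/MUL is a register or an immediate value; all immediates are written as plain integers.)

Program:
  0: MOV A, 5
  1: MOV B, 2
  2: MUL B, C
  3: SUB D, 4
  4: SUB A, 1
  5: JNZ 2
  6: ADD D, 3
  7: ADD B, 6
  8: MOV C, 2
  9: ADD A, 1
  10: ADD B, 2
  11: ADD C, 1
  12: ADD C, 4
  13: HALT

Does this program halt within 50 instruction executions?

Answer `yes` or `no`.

Answer: yes

Derivation:
Step 1: PC=0 exec 'MOV A, 5'. After: A=5 B=0 C=0 D=0 ZF=0 PC=1
Step 2: PC=1 exec 'MOV B, 2'. After: A=5 B=2 C=0 D=0 ZF=0 PC=2
Step 3: PC=2 exec 'MUL B, C'. After: A=5 B=0 C=0 D=0 ZF=1 PC=3
Step 4: PC=3 exec 'SUB D, 4'. After: A=5 B=0 C=0 D=-4 ZF=0 PC=4
Step 5: PC=4 exec 'SUB A, 1'. After: A=4 B=0 C=0 D=-4 ZF=0 PC=5
Step 6: PC=5 exec 'JNZ 2'. After: A=4 B=0 C=0 D=-4 ZF=0 PC=2
Step 7: PC=2 exec 'MUL B, C'. After: A=4 B=0 C=0 D=-4 ZF=1 PC=3
Step 8: PC=3 exec 'SUB D, 4'. After: A=4 B=0 C=0 D=-8 ZF=0 PC=4
Step 9: PC=4 exec 'SUB A, 1'. After: A=3 B=0 C=0 D=-8 ZF=0 PC=5
Step 10: PC=5 exec 'JNZ 2'. After: A=3 B=0 C=0 D=-8 ZF=0 PC=2
Step 11: PC=2 exec 'MUL B, C'. After: A=3 B=0 C=0 D=-8 ZF=1 PC=3
Step 12: PC=3 exec 'SUB D, 4'. After: A=3 B=0 C=0 D=-12 ZF=0 PC=4
Step 13: PC=4 exec 'SUB A, 1'. After: A=2 B=0 C=0 D=-12 ZF=0 PC=5
Step 14: PC=5 exec 'JNZ 2'. After: A=2 B=0 C=0 D=-12 ZF=0 PC=2
Step 15: PC=2 exec 'MUL B, C'. After: A=2 B=0 C=0 D=-12 ZF=1 PC=3
Step 16: PC=3 exec 'SUB D, 4'. After: A=2 B=0 C=0 D=-16 ZF=0 PC=4
Step 17: PC=4 exec 'SUB A, 1'. After: A=1 B=0 C=0 D=-16 ZF=0 PC=5
Step 18: PC=5 exec 'JNZ 2'. After: A=1 B=0 C=0 D=-16 ZF=0 PC=2
Step 19: PC=2 exec 'MUL B, C'. After: A=1 B=0 C=0 D=-16 ZF=1 PC=3
Step 20: PC=3 exec 'SUB D, 4'. After: A=1 B=0 C=0 D=-20 ZF=0 PC=4
Step 21: PC=4 exec 'SUB A, 1'. After: A=0 B=0 C=0 D=-20 ZF=1 PC=5
Step 22: PC=5 exec 'JNZ 2'. After: A=0 B=0 C=0 D=-20 ZF=1 PC=6
Step 23: PC=6 exec 'ADD D, 3'. After: A=0 B=0 C=0 D=-17 ZF=0 PC=7
Step 24: PC=7 exec 'ADD B, 6'. After: A=0 B=6 C=0 D=-17 ZF=0 PC=8
Step 25: PC=8 exec 'MOV C, 2'. After: A=0 B=6 C=2 D=-17 ZF=0 PC=9
Step 26: PC=9 exec 'ADD A, 1'. After: A=1 B=6 C=2 D=-17 ZF=0 PC=10
Step 27: PC=10 exec 'ADD B, 2'. After: A=1 B=8 C=2 D=-17 ZF=0 PC=11
Step 28: PC=11 exec 'ADD C, 1'. After: A=1 B=8 C=3 D=-17 ZF=0 PC=12
Step 29: PC=12 exec 'ADD C, 4'. After: A=1 B=8 C=7 D=-17 ZF=0 PC=13
Step 30: PC=13 exec 'HALT'. After: A=1 B=8 C=7 D=-17 ZF=0 PC=13 HALTED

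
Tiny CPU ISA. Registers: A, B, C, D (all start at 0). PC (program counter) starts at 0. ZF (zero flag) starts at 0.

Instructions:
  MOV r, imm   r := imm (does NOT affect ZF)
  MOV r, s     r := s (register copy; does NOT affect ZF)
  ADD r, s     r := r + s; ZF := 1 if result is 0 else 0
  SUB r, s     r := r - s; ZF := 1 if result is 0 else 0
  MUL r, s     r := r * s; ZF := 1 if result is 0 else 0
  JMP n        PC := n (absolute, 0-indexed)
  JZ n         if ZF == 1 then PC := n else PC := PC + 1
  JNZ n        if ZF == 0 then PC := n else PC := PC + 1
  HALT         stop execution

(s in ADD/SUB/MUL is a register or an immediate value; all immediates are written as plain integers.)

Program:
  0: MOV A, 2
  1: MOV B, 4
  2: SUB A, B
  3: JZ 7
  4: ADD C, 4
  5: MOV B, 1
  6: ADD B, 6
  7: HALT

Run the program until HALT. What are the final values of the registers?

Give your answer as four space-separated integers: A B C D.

Step 1: PC=0 exec 'MOV A, 2'. After: A=2 B=0 C=0 D=0 ZF=0 PC=1
Step 2: PC=1 exec 'MOV B, 4'. After: A=2 B=4 C=0 D=0 ZF=0 PC=2
Step 3: PC=2 exec 'SUB A, B'. After: A=-2 B=4 C=0 D=0 ZF=0 PC=3
Step 4: PC=3 exec 'JZ 7'. After: A=-2 B=4 C=0 D=0 ZF=0 PC=4
Step 5: PC=4 exec 'ADD C, 4'. After: A=-2 B=4 C=4 D=0 ZF=0 PC=5
Step 6: PC=5 exec 'MOV B, 1'. After: A=-2 B=1 C=4 D=0 ZF=0 PC=6
Step 7: PC=6 exec 'ADD B, 6'. After: A=-2 B=7 C=4 D=0 ZF=0 PC=7
Step 8: PC=7 exec 'HALT'. After: A=-2 B=7 C=4 D=0 ZF=0 PC=7 HALTED

Answer: -2 7 4 0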